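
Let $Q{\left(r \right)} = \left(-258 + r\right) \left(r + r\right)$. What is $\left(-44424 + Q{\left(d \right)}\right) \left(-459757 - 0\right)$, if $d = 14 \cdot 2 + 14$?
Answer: $28766075976$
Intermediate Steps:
$d = 42$ ($d = 28 + 14 = 42$)
$Q{\left(r \right)} = 2 r \left(-258 + r\right)$ ($Q{\left(r \right)} = \left(-258 + r\right) 2 r = 2 r \left(-258 + r\right)$)
$\left(-44424 + Q{\left(d \right)}\right) \left(-459757 - 0\right) = \left(-44424 + 2 \cdot 42 \left(-258 + 42\right)\right) \left(-459757 - 0\right) = \left(-44424 + 2 \cdot 42 \left(-216\right)\right) \left(-459757 + 0\right) = \left(-44424 - 18144\right) \left(-459757\right) = \left(-62568\right) \left(-459757\right) = 28766075976$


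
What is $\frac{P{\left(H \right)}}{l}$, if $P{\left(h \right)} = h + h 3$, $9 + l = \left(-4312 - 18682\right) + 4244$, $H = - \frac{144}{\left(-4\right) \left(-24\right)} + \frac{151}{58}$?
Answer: $- \frac{128}{544011} \approx -0.00023529$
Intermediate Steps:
$H = \frac{32}{29}$ ($H = - \frac{144}{96} + 151 \cdot \frac{1}{58} = \left(-144\right) \frac{1}{96} + \frac{151}{58} = - \frac{3}{2} + \frac{151}{58} = \frac{32}{29} \approx 1.1034$)
$l = -18759$ ($l = -9 + \left(\left(-4312 - 18682\right) + 4244\right) = -9 + \left(-22994 + 4244\right) = -9 - 18750 = -18759$)
$P{\left(h \right)} = 4 h$ ($P{\left(h \right)} = h + 3 h = 4 h$)
$\frac{P{\left(H \right)}}{l} = \frac{4 \cdot \frac{32}{29}}{-18759} = \frac{128}{29} \left(- \frac{1}{18759}\right) = - \frac{128}{544011}$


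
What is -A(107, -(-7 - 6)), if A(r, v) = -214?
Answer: 214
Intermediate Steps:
-A(107, -(-7 - 6)) = -1*(-214) = 214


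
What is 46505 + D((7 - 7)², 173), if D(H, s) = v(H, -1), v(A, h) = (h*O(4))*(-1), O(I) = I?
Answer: 46509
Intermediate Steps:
v(A, h) = -4*h (v(A, h) = (h*4)*(-1) = (4*h)*(-1) = -4*h)
D(H, s) = 4 (D(H, s) = -4*(-1) = 4)
46505 + D((7 - 7)², 173) = 46505 + 4 = 46509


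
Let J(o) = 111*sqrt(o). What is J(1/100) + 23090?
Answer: 231011/10 ≈ 23101.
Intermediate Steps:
J(1/100) + 23090 = 111*sqrt(1/100) + 23090 = 111*(1/10) + 23090 = 111/10 + 23090 = 231011/10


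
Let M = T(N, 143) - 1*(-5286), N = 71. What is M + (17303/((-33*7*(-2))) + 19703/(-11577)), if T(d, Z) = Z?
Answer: 17366977/3178 ≈ 5464.8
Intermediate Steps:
M = 5429 (M = 143 - 1*(-5286) = 143 + 5286 = 5429)
M + (17303/((-33*7*(-2))) + 19703/(-11577)) = 5429 + (17303/((-33*7*(-2))) + 19703/(-11577)) = 5429 + (17303/((-231*(-2))) + 19703*(-1/11577)) = 5429 + (17303/462 - 1159/681) = 5429 + (17303*(1/462) - 1159/681) = 5429 + (1573/42 - 1159/681) = 5429 + 113615/3178 = 17366977/3178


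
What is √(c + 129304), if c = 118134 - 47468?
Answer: √199970 ≈ 447.18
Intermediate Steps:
c = 70666
√(c + 129304) = √(70666 + 129304) = √199970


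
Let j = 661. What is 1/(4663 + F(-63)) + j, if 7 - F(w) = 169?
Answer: 2975162/4501 ≈ 661.00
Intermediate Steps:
F(w) = -162 (F(w) = 7 - 1*169 = 7 - 169 = -162)
1/(4663 + F(-63)) + j = 1/(4663 - 162) + 661 = 1/4501 + 661 = 2975162/4501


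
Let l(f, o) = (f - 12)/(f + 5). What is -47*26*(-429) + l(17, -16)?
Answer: 11533241/22 ≈ 5.2424e+5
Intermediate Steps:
l(f, o) = (-12 + f)/(5 + f)
-47*26*(-429) + l(17, -16) = -47*26*(-429) + (-12 + 17)/(5 + 17) = -1222*(-429) + 5/22 = 524238 + (1/22)*5 = 524238 + 5/22 = 11533241/22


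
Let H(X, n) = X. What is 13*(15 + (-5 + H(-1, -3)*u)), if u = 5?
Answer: 65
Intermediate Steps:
13*(15 + (-5 + H(-1, -3)*u)) = 13*(15 + (-5 - 1*5)) = 13*(15 + (-5 - 5)) = 13*(15 - 10) = 13*5 = 65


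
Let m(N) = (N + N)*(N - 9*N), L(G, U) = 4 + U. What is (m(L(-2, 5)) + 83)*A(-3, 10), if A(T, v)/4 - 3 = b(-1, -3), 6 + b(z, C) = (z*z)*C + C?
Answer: 43668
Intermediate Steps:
b(z, C) = -6 + C + C*z² (b(z, C) = -6 + ((z*z)*C + C) = -6 + (z²*C + C) = -6 + (C*z² + C) = -6 + (C + C*z²) = -6 + C + C*z²)
A(T, v) = -36 (A(T, v) = 12 + 4*(-6 - 3 - 3*(-1)²) = 12 + 4*(-6 - 3 - 3*1) = 12 + 4*(-6 - 3 - 3) = 12 + 4*(-12) = 12 - 48 = -36)
m(N) = -16*N² (m(N) = (2*N)*(-8*N) = -16*N²)
(m(L(-2, 5)) + 83)*A(-3, 10) = (-16*(4 + 5)² + 83)*(-36) = (-16*9² + 83)*(-36) = (-16*81 + 83)*(-36) = (-1296 + 83)*(-36) = -1213*(-36) = 43668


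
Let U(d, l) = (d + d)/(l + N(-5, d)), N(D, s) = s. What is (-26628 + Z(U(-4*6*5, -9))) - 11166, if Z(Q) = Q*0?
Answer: -37794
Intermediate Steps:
U(d, l) = 2*d/(d + l) (U(d, l) = (d + d)/(l + d) = (2*d)/(d + l) = 2*d/(d + l))
Z(Q) = 0
(-26628 + Z(U(-4*6*5, -9))) - 11166 = (-26628 + 0) - 11166 = -26628 - 11166 = -37794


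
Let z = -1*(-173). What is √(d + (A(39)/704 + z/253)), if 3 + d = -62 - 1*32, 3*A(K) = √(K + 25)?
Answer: I*√887740062/3036 ≈ 9.8139*I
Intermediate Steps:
A(K) = √(25 + K)/3 (A(K) = √(K + 25)/3 = √(25 + K)/3)
z = 173
d = -97 (d = -3 + (-62 - 1*32) = -3 + (-62 - 32) = -3 - 94 = -97)
√(d + (A(39)/704 + z/253)) = √(-97 + ((√(25 + 39)/3)/704 + 173/253)) = √(-97 + ((√64/3)*(1/704) + 173*(1/253))) = √(-97 + (((⅓)*8)*(1/704) + 173/253)) = √(-97 + ((8/3)*(1/704) + 173/253)) = √(-97 + (1/264 + 173/253)) = √(-97 + 4175/6072) = √(-584809/6072) = I*√887740062/3036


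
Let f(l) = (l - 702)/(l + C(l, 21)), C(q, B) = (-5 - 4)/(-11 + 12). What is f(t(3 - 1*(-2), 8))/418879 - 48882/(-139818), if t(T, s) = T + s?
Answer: 13634373085/39044549348 ≈ 0.34920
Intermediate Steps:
C(q, B) = -9 (C(q, B) = -9/1 = -9*1 = -9)
f(l) = (-702 + l)/(-9 + l) (f(l) = (l - 702)/(l - 9) = (-702 + l)/(-9 + l))
f(t(3 - 1*(-2), 8))/418879 - 48882/(-139818) = ((-702 + ((3 - 1*(-2)) + 8))/(-9 + ((3 - 1*(-2)) + 8)))/418879 - 48882/(-139818) = ((-702 + ((3 + 2) + 8))/(-9 + ((3 + 2) + 8)))*(1/418879) - 48882*(-1/139818) = ((-702 + (5 + 8))/(-9 + (5 + 8)))*(1/418879) + 8147/23303 = ((-702 + 13)/(-9 + 13))*(1/418879) + 8147/23303 = (-689/4)*(1/418879) + 8147/23303 = ((1/4)*(-689))*(1/418879) + 8147/23303 = -689/4*1/418879 + 8147/23303 = -689/1675516 + 8147/23303 = 13634373085/39044549348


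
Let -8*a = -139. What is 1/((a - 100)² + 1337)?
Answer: 64/522489 ≈ 0.00012249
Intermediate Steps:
a = 139/8 (a = -⅛*(-139) = 139/8 ≈ 17.375)
1/((a - 100)² + 1337) = 1/((139/8 - 100)² + 1337) = 1/((-661/8)² + 1337) = 1/(436921/64 + 1337) = 1/(522489/64) = 64/522489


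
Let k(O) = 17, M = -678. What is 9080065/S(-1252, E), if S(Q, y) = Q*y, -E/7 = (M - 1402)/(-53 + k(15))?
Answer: 16344117/911456 ≈ 17.932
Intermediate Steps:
E = -3640/9 (E = -7*(-678 - 1402)/(-53 + 17) = -(-14560)/(-36) = -(-14560)*(-1)/36 = -7*520/9 = -3640/9 ≈ -404.44)
9080065/S(-1252, E) = 9080065/((-1252*(-3640/9))) = 9080065/(4557280/9) = 9080065*(9/4557280) = 16344117/911456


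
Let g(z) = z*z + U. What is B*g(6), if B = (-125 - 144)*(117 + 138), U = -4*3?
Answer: -1646280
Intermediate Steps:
U = -12
B = -68595 (B = -269*255 = -68595)
g(z) = -12 + z² (g(z) = z*z - 12 = z² - 12 = -12 + z²)
B*g(6) = -68595*(-12 + 6²) = -68595*(-12 + 36) = -68595*24 = -1646280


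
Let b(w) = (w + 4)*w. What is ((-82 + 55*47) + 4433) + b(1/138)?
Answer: 132089737/19044 ≈ 6936.0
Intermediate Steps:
b(w) = w*(4 + w) (b(w) = (4 + w)*w = w*(4 + w))
((-82 + 55*47) + 4433) + b(1/138) = ((-82 + 55*47) + 4433) + (4 + 1/138)/138 = ((-82 + 2585) + 4433) + (4 + 1/138)/138 = (2503 + 4433) + (1/138)*(553/138) = 6936 + 553/19044 = 132089737/19044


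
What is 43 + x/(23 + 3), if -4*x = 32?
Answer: 555/13 ≈ 42.692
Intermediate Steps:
x = -8 (x = -¼*32 = -8)
43 + x/(23 + 3) = 43 - 8/(23 + 3) = 43 - 8/26 = 43 + (1/26)*(-8) = 43 - 4/13 = 555/13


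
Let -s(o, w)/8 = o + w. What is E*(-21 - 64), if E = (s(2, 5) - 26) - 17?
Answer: 8415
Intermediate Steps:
s(o, w) = -8*o - 8*w (s(o, w) = -8*(o + w) = -8*o - 8*w)
E = -99 (E = ((-8*2 - 8*5) - 26) - 17 = ((-16 - 40) - 26) - 17 = (-56 - 26) - 17 = -82 - 17 = -99)
E*(-21 - 64) = -99*(-21 - 64) = -99*(-85) = 8415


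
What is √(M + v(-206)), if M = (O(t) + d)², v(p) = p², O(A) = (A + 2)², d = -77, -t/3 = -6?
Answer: √146765 ≈ 383.10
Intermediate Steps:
t = 18 (t = -3*(-6) = 18)
O(A) = (2 + A)²
M = 104329 (M = ((2 + 18)² - 77)² = (20² - 77)² = (400 - 77)² = 323² = 104329)
√(M + v(-206)) = √(104329 + (-206)²) = √(104329 + 42436) = √146765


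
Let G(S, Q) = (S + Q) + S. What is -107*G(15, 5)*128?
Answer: -479360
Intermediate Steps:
G(S, Q) = Q + 2*S (G(S, Q) = (Q + S) + S = Q + 2*S)
-107*G(15, 5)*128 = -107*(5 + 2*15)*128 = -107*(5 + 30)*128 = -107*35*128 = -3745*128 = -479360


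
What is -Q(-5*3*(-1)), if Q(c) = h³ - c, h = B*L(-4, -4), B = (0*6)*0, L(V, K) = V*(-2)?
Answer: 15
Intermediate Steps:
L(V, K) = -2*V
B = 0 (B = 0*0 = 0)
h = 0 (h = 0*(-2*(-4)) = 0*8 = 0)
Q(c) = -c (Q(c) = 0³ - c = 0 - c = -c)
-Q(-5*3*(-1)) = -(-1)*-5*3*(-1) = -(-1)*(-15*(-1)) = -(-1)*15 = -1*(-15) = 15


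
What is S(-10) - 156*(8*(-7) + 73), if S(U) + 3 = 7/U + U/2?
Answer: -26607/10 ≈ -2660.7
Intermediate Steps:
S(U) = -3 + U/2 + 7/U (S(U) = -3 + (7/U + U/2) = -3 + (U/2 + 7/U) = -3 + U/2 + 7/U)
S(-10) - 156*(8*(-7) + 73) = (-3 + (½)*(-10) + 7/(-10)) - 156*(8*(-7) + 73) = (-3 - 5 + 7*(-⅒)) - 156*(-56 + 73) = (-3 - 5 - 7/10) - 156*17 = -87/10 - 2652 = -26607/10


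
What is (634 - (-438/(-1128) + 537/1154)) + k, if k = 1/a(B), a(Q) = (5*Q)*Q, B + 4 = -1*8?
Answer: 12362640419/19525680 ≈ 633.15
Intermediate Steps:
B = -12 (B = -4 - 1*8 = -4 - 8 = -12)
a(Q) = 5*Q**2
k = 1/720 (k = 1/(5*(-12)**2) = 1/(5*144) = 1/720 ≈ 0.0013889)
(634 - (-438/(-1128) + 537/1154)) + k = (634 - (-438/(-1128) + 537/1154)) + 1/720 = (634 - (-438*(-1/1128) + 537*(1/1154))) + 1/720 = (634 - (73/188 + 537/1154)) + 1/720 = (634 - 1*92599/108476) + 1/720 = (634 - 92599/108476) + 1/720 = 68681185/108476 + 1/720 = 12362640419/19525680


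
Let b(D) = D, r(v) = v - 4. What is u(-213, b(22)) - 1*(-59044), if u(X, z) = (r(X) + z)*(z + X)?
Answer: 96289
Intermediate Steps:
r(v) = -4 + v
u(X, z) = (X + z)*(-4 + X + z) (u(X, z) = ((-4 + X) + z)*(z + X) = (-4 + X + z)*(X + z) = (X + z)*(-4 + X + z))
u(-213, b(22)) - 1*(-59044) = (22² - 213*22 - 213*(-4 - 213) + 22*(-4 - 213)) - 1*(-59044) = (484 - 4686 - 213*(-217) + 22*(-217)) + 59044 = (484 - 4686 + 46221 - 4774) + 59044 = 37245 + 59044 = 96289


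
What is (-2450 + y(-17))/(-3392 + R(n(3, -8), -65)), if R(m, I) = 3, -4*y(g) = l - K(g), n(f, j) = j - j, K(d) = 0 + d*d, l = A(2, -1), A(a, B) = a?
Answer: 9513/13556 ≈ 0.70176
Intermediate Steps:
l = 2
K(d) = d² (K(d) = 0 + d² = d²)
n(f, j) = 0
y(g) = -½ + g²/4 (y(g) = -(2 - g²)/4 = -½ + g²/4)
(-2450 + y(-17))/(-3392 + R(n(3, -8), -65)) = (-2450 + (-½ + (¼)*(-17)²))/(-3392 + 3) = (-2450 + (-½ + (¼)*289))/(-3389) = (-2450 + (-½ + 289/4))*(-1/3389) = (-2450 + 287/4)*(-1/3389) = -9513/4*(-1/3389) = 9513/13556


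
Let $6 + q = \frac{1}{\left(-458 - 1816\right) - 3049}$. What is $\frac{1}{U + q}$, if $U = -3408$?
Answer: $- \frac{5323}{18172723} \approx -0.00029291$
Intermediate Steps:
$q = - \frac{31939}{5323}$ ($q = -6 + \frac{1}{\left(-458 - 1816\right) - 3049} = -6 + \frac{1}{-2274 - 3049} = -6 + \frac{1}{-5323} = -6 - \frac{1}{5323} = - \frac{31939}{5323} \approx -6.0002$)
$\frac{1}{U + q} = \frac{1}{-3408 - \frac{31939}{5323}} = \frac{1}{- \frac{18172723}{5323}} = - \frac{5323}{18172723}$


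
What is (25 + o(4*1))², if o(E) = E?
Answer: 841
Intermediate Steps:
(25 + o(4*1))² = (25 + 4*1)² = (25 + 4)² = 29² = 841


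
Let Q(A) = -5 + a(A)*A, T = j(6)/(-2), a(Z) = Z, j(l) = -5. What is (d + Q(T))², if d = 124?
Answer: 251001/16 ≈ 15688.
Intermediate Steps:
T = 5/2 (T = -5/(-2) = -5*(-½) = 5/2 ≈ 2.5000)
Q(A) = -5 + A² (Q(A) = -5 + A*A = -5 + A²)
(d + Q(T))² = (124 + (-5 + (5/2)²))² = (124 + (-5 + 25/4))² = (124 + 5/4)² = (501/4)² = 251001/16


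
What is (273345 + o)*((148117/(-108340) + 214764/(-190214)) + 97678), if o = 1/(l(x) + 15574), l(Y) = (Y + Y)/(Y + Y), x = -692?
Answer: 1071189167601191414655654/40120780954625 ≈ 2.6699e+10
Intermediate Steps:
l(Y) = 1 (l(Y) = (2*Y)/((2*Y)) = (2*Y)*(1/(2*Y)) = 1)
o = 1/15575 (o = 1/(1 + 15574) = 1/15575 ≈ 6.4205e-5)
(273345 + o)*((148117/(-108340) + 214764/(-190214)) + 97678) = (273345 + 1/15575)*((148117/(-108340) + 214764/(-190214)) + 97678) = 4257348376*((148117*(-1/108340) + 214764*(-1/190214)) + 97678)/15575 = 4257348376*((-148117/108340 - 107382/95107) + 97678)/15575 = 4257348376*(-25720729399/10303892380 + 97678)/15575 = (4257348376/15575)*(1006437879164241/10303892380) = 1071189167601191414655654/40120780954625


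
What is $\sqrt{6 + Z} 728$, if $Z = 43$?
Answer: $5096$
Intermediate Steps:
$\sqrt{6 + Z} 728 = \sqrt{6 + 43} \cdot 728 = \sqrt{49} \cdot 728 = 7 \cdot 728 = 5096$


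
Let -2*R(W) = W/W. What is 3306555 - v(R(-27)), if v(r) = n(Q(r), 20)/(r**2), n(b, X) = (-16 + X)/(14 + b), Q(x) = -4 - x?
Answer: 69437623/21 ≈ 3.3066e+6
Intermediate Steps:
n(b, X) = (-16 + X)/(14 + b)
R(W) = -1/2 (R(W) = -W/(2*W) = -1/2*1 = -1/2)
v(r) = 4/(r**2*(10 - r)) (v(r) = ((-16 + 20)/(14 + (-4 - r)))/(r**2) = (4/(10 - r))/r**2 = 4/(r**2*(10 - r)))
3306555 - v(R(-27)) = 3306555 - (-4)/((-1/2)**2*(-10 - 1/2)) = 3306555 - (-4)*4/(-21/2) = 3306555 - (-4)*4*(-2)/21 = 3306555 - 1*32/21 = 3306555 - 32/21 = 69437623/21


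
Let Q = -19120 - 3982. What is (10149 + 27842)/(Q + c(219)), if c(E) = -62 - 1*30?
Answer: -37991/23194 ≈ -1.6380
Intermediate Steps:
Q = -23102
c(E) = -92 (c(E) = -62 - 30 = -92)
(10149 + 27842)/(Q + c(219)) = (10149 + 27842)/(-23102 - 92) = 37991/(-23194) = 37991*(-1/23194) = -37991/23194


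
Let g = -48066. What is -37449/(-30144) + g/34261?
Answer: -55287105/344254528 ≈ -0.16060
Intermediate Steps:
-37449/(-30144) + g/34261 = -37449/(-30144) - 48066/34261 = -37449*(-1/30144) - 48066*1/34261 = 12483/10048 - 48066/34261 = -55287105/344254528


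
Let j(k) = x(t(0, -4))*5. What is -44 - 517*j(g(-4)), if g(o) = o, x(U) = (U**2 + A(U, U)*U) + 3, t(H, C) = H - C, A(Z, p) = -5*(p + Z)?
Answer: 364441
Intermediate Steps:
A(Z, p) = -5*Z - 5*p (A(Z, p) = -5*(Z + p) = -5*Z - 5*p)
x(U) = 3 - 9*U**2 (x(U) = (U**2 + (-5*U - 5*U)*U) + 3 = (U**2 + (-10*U)*U) + 3 = (U**2 - 10*U**2) + 3 = -9*U**2 + 3 = 3 - 9*U**2)
j(k) = -705 (j(k) = (3 - 9*(0 - 1*(-4))**2)*5 = (3 - 9*(0 + 4)**2)*5 = (3 - 9*4**2)*5 = (3 - 9*16)*5 = (3 - 144)*5 = -141*5 = -705)
-44 - 517*j(g(-4)) = -44 - 517*(-705) = -44 + 364485 = 364441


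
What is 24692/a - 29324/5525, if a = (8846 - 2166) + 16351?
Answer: -538937744/127246275 ≈ -4.2354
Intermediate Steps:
a = 23031 (a = 6680 + 16351 = 23031)
24692/a - 29324/5525 = 24692/23031 - 29324/5525 = -538937744/127246275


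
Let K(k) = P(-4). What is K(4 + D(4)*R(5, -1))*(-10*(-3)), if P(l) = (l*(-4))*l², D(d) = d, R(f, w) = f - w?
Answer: 7680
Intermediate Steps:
P(l) = -4*l³ (P(l) = (-4*l)*l² = -4*l³)
K(k) = 256 (K(k) = -4*(-4)³ = -4*(-64) = 256)
K(4 + D(4)*R(5, -1))*(-10*(-3)) = 256*(-10*(-3)) = 256*30 = 7680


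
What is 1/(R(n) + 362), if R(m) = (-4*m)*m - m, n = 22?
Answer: -1/1596 ≈ -0.00062657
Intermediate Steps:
R(m) = -m - 4*m² (R(m) = -4*m² - m = -m - 4*m²)
1/(R(n) + 362) = 1/(-1*22*(1 + 4*22) + 362) = 1/(-1*22*(1 + 88) + 362) = 1/(-1*22*89 + 362) = 1/(-1958 + 362) = 1/(-1596) = -1/1596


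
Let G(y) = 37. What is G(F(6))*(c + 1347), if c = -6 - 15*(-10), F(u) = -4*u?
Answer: 55167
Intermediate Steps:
c = 144 (c = -6 + 150 = 144)
G(F(6))*(c + 1347) = 37*(144 + 1347) = 37*1491 = 55167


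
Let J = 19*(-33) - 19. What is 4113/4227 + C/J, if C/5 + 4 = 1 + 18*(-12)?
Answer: 2428521/910214 ≈ 2.6681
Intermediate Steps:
C = -1095 (C = -20 + 5*(1 + 18*(-12)) = -20 + 5*(1 - 216) = -20 + 5*(-215) = -20 - 1075 = -1095)
J = -646 (J = -627 - 19 = -646)
4113/4227 + C/J = 4113/4227 - 1095/(-646) = 4113*(1/4227) - 1095*(-1/646) = 1371/1409 + 1095/646 = 2428521/910214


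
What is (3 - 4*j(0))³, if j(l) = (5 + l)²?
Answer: -912673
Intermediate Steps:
(3 - 4*j(0))³ = (3 - 4*(5 + 0)²)³ = (3 - 4*5²)³ = (3 - 4*25)³ = (3 - 100)³ = (-97)³ = -912673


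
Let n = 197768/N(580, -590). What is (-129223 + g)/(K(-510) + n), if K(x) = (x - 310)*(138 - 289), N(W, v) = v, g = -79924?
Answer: -1045735/617424 ≈ -1.6937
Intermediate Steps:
n = -1676/5 (n = 197768/(-590) = 197768*(-1/590) = -1676/5 ≈ -335.20)
K(x) = 46810 - 151*x (K(x) = (-310 + x)*(-151) = 46810 - 151*x)
(-129223 + g)/(K(-510) + n) = (-129223 - 79924)/((46810 - 151*(-510)) - 1676/5) = -209147/((46810 + 77010) - 1676/5) = -209147/(123820 - 1676/5) = -209147/617424/5 = -209147*5/617424 = -1045735/617424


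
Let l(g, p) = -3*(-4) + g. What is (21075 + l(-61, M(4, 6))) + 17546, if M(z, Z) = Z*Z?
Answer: 38572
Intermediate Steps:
M(z, Z) = Z²
l(g, p) = 12 + g
(21075 + l(-61, M(4, 6))) + 17546 = (21075 + (12 - 61)) + 17546 = (21075 - 49) + 17546 = 21026 + 17546 = 38572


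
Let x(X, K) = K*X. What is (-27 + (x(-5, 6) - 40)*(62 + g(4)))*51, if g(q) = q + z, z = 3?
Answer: -247707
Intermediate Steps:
g(q) = 3 + q (g(q) = q + 3 = 3 + q)
(-27 + (x(-5, 6) - 40)*(62 + g(4)))*51 = (-27 + (6*(-5) - 40)*(62 + (3 + 4)))*51 = (-27 + (-30 - 40)*(62 + 7))*51 = (-27 - 70*69)*51 = (-27 - 4830)*51 = -4857*51 = -247707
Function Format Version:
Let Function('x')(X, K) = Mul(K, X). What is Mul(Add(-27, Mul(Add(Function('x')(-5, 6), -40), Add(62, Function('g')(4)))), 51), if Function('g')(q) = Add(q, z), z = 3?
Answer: -247707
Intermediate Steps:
Function('g')(q) = Add(3, q) (Function('g')(q) = Add(q, 3) = Add(3, q))
Mul(Add(-27, Mul(Add(Function('x')(-5, 6), -40), Add(62, Function('g')(4)))), 51) = Mul(Add(-27, Mul(Add(Mul(6, -5), -40), Add(62, Add(3, 4)))), 51) = Mul(Add(-27, Mul(Add(-30, -40), Add(62, 7))), 51) = Mul(Add(-27, Mul(-70, 69)), 51) = Mul(Add(-27, -4830), 51) = Mul(-4857, 51) = -247707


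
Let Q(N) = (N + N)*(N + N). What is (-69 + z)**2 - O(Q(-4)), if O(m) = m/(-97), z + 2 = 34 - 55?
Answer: 821072/97 ≈ 8464.7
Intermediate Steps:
Q(N) = 4*N**2 (Q(N) = (2*N)*(2*N) = 4*N**2)
z = -23 (z = -2 + (34 - 55) = -2 - 21 = -23)
O(m) = -m/97 (O(m) = m*(-1/97) = -m/97)
(-69 + z)**2 - O(Q(-4)) = (-69 - 23)**2 - (-1)*4*(-4)**2/97 = (-92)**2 - (-1)*4*16/97 = 8464 - (-1)*64/97 = 8464 - 1*(-64/97) = 8464 + 64/97 = 821072/97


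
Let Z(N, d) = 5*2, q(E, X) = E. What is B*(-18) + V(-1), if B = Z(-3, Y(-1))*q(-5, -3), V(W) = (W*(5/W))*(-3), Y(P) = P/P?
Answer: 885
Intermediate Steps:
Y(P) = 1
V(W) = -15 (V(W) = 5*(-3) = -15)
Z(N, d) = 10
B = -50 (B = 10*(-5) = -50)
B*(-18) + V(-1) = -50*(-18) - 15 = 900 - 15 = 885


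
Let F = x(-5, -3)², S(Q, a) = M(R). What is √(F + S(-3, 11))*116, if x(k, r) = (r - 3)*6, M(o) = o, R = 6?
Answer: 116*√1302 ≈ 4185.7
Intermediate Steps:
S(Q, a) = 6
x(k, r) = -18 + 6*r (x(k, r) = (-3 + r)*6 = -18 + 6*r)
F = 1296 (F = (-18 + 6*(-3))² = (-18 - 18)² = (-36)² = 1296)
√(F + S(-3, 11))*116 = √(1296 + 6)*116 = √1302*116 = 116*√1302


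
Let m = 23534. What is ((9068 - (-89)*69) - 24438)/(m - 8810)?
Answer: -9229/14724 ≈ -0.62680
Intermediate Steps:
((9068 - (-89)*69) - 24438)/(m - 8810) = ((9068 - (-89)*69) - 24438)/(23534 - 8810) = ((9068 - 1*(-6141)) - 24438)/14724 = ((9068 + 6141) - 24438)*(1/14724) = (15209 - 24438)*(1/14724) = -9229*1/14724 = -9229/14724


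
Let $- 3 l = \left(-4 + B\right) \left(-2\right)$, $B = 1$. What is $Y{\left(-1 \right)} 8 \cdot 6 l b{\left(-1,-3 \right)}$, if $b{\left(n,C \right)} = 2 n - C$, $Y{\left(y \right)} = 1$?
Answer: $-96$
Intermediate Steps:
$b{\left(n,C \right)} = - C + 2 n$
$l = -2$ ($l = - \frac{\left(-4 + 1\right) \left(-2\right)}{3} = - \frac{\left(-3\right) \left(-2\right)}{3} = \left(- \frac{1}{3}\right) 6 = -2$)
$Y{\left(-1 \right)} 8 \cdot 6 l b{\left(-1,-3 \right)} = 1 \cdot 8 \cdot 6 \left(-2\right) \left(\left(-1\right) \left(-3\right) + 2 \left(-1\right)\right) = 8 \left(- 12 \left(3 - 2\right)\right) = 8 \left(\left(-12\right) 1\right) = 8 \left(-12\right) = -96$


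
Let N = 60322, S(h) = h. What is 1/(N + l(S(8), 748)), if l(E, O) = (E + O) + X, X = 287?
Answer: 1/61365 ≈ 1.6296e-5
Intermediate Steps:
l(E, O) = 287 + E + O (l(E, O) = (E + O) + 287 = 287 + E + O)
1/(N + l(S(8), 748)) = 1/(60322 + (287 + 8 + 748)) = 1/(60322 + 1043) = 1/61365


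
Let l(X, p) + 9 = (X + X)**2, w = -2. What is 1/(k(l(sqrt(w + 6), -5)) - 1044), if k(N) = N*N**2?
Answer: -1/701 ≈ -0.0014265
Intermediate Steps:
l(X, p) = -9 + 4*X**2 (l(X, p) = -9 + (X + X)**2 = -9 + (2*X)**2 = -9 + 4*X**2)
k(N) = N**3
1/(k(l(sqrt(w + 6), -5)) - 1044) = 1/((-9 + 4*(sqrt(-2 + 6))**2)**3 - 1044) = 1/((-9 + 4*(sqrt(4))**2)**3 - 1044) = 1/((-9 + 4*2**2)**3 - 1044) = 1/((-9 + 4*4)**3 - 1044) = 1/((-9 + 16)**3 - 1044) = 1/(7**3 - 1044) = 1/(343 - 1044) = 1/(-701) = -1/701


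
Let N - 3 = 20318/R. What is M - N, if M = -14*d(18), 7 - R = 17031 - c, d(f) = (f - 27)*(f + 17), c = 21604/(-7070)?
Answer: 132665991712/30095321 ≈ 4408.2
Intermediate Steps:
c = -10802/3535 (c = 21604*(-1/7070) = -10802/3535 ≈ -3.0557)
d(f) = (-27 + f)*(17 + f)
R = -60190642/3535 (R = 7 - (17031 - 1*(-10802/3535)) = 7 - (17031 + 10802/3535) = 7 - 1*60215387/3535 = 7 - 60215387/3535 = -60190642/3535 ≈ -17027.)
M = 4410 (M = -14*(-459 + 18² - 10*18) = -14*(-459 + 324 - 180) = -14*(-315) = 4410)
N = 54373898/30095321 (N = 3 + 20318/(-60190642/3535) = 3 + 20318*(-3535/60190642) = 3 - 35912065/30095321 = 54373898/30095321 ≈ 1.8067)
M - N = 4410 - 1*54373898/30095321 = 4410 - 54373898/30095321 = 132665991712/30095321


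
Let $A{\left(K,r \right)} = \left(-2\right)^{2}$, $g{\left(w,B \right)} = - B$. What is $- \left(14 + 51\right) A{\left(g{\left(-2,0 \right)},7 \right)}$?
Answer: $-260$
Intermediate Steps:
$A{\left(K,r \right)} = 4$
$- \left(14 + 51\right) A{\left(g{\left(-2,0 \right)},7 \right)} = - \left(14 + 51\right) 4 = - 65 \cdot 4 = \left(-1\right) 260 = -260$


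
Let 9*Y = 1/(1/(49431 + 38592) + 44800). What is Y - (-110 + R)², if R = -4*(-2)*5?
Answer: -57968426865359/11830291203 ≈ -4900.0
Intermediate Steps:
R = 40 (R = 8*5 = 40)
Y = 29341/11830291203 (Y = 1/(9*(1/(49431 + 38592) + 44800)) = 1/(9*(1/88023 + 44800)) = 1/(9*(3943430401/88023)) = (⅑)*(88023/3943430401) = 29341/11830291203 ≈ 2.4802e-6)
Y - (-110 + R)² = 29341/11830291203 - (-110 + 40)² = 29341/11830291203 - 1*(-70)² = 29341/11830291203 - 1*4900 = 29341/11830291203 - 4900 = -57968426865359/11830291203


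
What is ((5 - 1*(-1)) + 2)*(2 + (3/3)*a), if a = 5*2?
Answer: 96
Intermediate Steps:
a = 10
((5 - 1*(-1)) + 2)*(2 + (3/3)*a) = ((5 - 1*(-1)) + 2)*(2 + (3/3)*10) = ((5 + 1) + 2)*(2 + (3*(⅓))*10) = (6 + 2)*(2 + 1*10) = 8*(2 + 10) = 8*12 = 96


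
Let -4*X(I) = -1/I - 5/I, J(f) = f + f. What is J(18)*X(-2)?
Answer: -27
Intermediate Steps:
J(f) = 2*f
X(I) = 3/(2*I) (X(I) = -(-1/I - 5/I)/4 = -(-3)/(2*I) = 3/(2*I))
J(18)*X(-2) = (2*18)*((3/2)/(-2)) = 36*((3/2)*(-1/2)) = 36*(-3/4) = -27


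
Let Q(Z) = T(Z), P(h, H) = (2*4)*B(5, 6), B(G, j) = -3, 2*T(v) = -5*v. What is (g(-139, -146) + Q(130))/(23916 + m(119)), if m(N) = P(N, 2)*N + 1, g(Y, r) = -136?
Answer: -461/21061 ≈ -0.021889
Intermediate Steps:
T(v) = -5*v/2 (T(v) = (-5*v)/2 = -5*v/2)
P(h, H) = -24 (P(h, H) = (2*4)*(-3) = 8*(-3) = -24)
Q(Z) = -5*Z/2
m(N) = 1 - 24*N (m(N) = -24*N + 1 = 1 - 24*N)
(g(-139, -146) + Q(130))/(23916 + m(119)) = (-136 - 5/2*130)/(23916 + (1 - 24*119)) = (-136 - 325)/(23916 + (1 - 2856)) = -461/(23916 - 2855) = -461/21061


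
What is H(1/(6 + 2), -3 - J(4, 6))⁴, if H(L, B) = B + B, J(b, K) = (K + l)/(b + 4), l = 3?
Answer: 1185921/256 ≈ 4632.5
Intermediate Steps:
J(b, K) = (3 + K)/(4 + b) (J(b, K) = (K + 3)/(b + 4) = (3 + K)/(4 + b))
H(L, B) = 2*B
H(1/(6 + 2), -3 - J(4, 6))⁴ = (2*(-3 - (3 + 6)/(4 + 4)))⁴ = (2*(-3 - 9/8))⁴ = (2*(-33/8))⁴ = (-33/4)⁴ = 1185921/256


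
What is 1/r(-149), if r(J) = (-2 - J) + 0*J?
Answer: 1/147 ≈ 0.0068027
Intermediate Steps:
r(J) = -2 - J (r(J) = (-2 - J) + 0 = -2 - J)
1/r(-149) = 1/(-2 - 1*(-149)) = 1/(-2 + 149) = 1/147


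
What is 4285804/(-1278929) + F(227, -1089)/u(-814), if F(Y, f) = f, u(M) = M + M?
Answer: -507685021/189281492 ≈ -2.6822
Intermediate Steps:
u(M) = 2*M
4285804/(-1278929) + F(227, -1089)/u(-814) = 4285804/(-1278929) - 1089/(2*(-814)) = 4285804*(-1/1278929) - 1089/(-1628) = -4285804/1278929 - 1089*(-1/1628) = -4285804/1278929 + 99/148 = -507685021/189281492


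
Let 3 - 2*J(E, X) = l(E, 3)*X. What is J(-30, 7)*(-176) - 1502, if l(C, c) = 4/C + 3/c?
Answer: -18482/15 ≈ -1232.1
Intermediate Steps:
l(C, c) = 3/c + 4/C
J(E, X) = 3/2 - X*(1 + 4/E)/2 (J(E, X) = 3/2 - (3/3 + 4/E)*X/2 = 3/2 - (3*(⅓) + 4/E)*X/2 = 3/2 - (1 + 4/E)*X/2 = 3/2 - X*(1 + 4/E)/2)
J(-30, 7)*(-176) - 1502 = ((½)*(3*(-30) - 1*7*(4 - 30))/(-30))*(-176) - 1502 = ((½)*(-1/30)*(-90 - 1*7*(-26)))*(-176) - 1502 = ((½)*(-1/30)*(-90 + 182))*(-176) - 1502 = ((½)*(-1/30)*92)*(-176) - 1502 = -23/15*(-176) - 1502 = 4048/15 - 1502 = -18482/15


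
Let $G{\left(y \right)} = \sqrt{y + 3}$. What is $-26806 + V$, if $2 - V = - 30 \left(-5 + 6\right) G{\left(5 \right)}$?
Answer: $-26804 + 60 \sqrt{2} \approx -26719.0$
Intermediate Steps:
$G{\left(y \right)} = \sqrt{3 + y}$
$V = 2 + 60 \sqrt{2}$ ($V = 2 - - 30 \left(-5 + 6\right) \sqrt{3 + 5} = 2 - - 30 \cdot 1 \sqrt{8} = 2 - - 30 \cdot 1 \cdot 2 \sqrt{2} = 2 - - 30 \cdot 2 \sqrt{2} = 2 - - 60 \sqrt{2} = 2 + 60 \sqrt{2} \approx 86.853$)
$-26806 + V = -26806 + \left(2 + 60 \sqrt{2}\right) = -26804 + 60 \sqrt{2}$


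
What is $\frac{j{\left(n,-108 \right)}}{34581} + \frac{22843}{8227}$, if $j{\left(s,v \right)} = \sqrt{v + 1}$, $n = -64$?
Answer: $\frac{22843}{8227} + \frac{i \sqrt{107}}{34581} \approx 2.7766 + 0.00029913 i$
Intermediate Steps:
$j{\left(s,v \right)} = \sqrt{1 + v}$
$\frac{j{\left(n,-108 \right)}}{34581} + \frac{22843}{8227} = \frac{\sqrt{1 - 108}}{34581} + \frac{22843}{8227} = \sqrt{-107} \cdot \frac{1}{34581} + 22843 \cdot \frac{1}{8227} = i \sqrt{107} \cdot \frac{1}{34581} + \frac{22843}{8227} = \frac{i \sqrt{107}}{34581} + \frac{22843}{8227} = \frac{22843}{8227} + \frac{i \sqrt{107}}{34581}$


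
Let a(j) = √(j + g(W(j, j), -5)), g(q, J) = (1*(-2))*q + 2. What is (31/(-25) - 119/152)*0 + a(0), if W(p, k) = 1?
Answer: 0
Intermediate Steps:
g(q, J) = 2 - 2*q (g(q, J) = -2*q + 2 = 2 - 2*q)
a(j) = √j (a(j) = √(j + (2 - 2*1)) = √(j + (2 - 2)) = √(j + 0) = √j)
(31/(-25) - 119/152)*0 + a(0) = (31/(-25) - 119/152)*0 + √0 = (31*(-1/25) - 119*1/152)*0 + 0 = (-31/25 - 119/152)*0 + 0 = -7687/3800*0 + 0 = 0 + 0 = 0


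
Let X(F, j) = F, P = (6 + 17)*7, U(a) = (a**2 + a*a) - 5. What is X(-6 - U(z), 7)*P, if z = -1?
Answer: -483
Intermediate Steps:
U(a) = -5 + 2*a**2 (U(a) = (a**2 + a**2) - 5 = 2*a**2 - 5 = -5 + 2*a**2)
P = 161 (P = 23*7 = 161)
X(-6 - U(z), 7)*P = (-6 - (-5 + 2*(-1)**2))*161 = (-6 - (-5 + 2*1))*161 = (-6 - (-5 + 2))*161 = (-6 - 1*(-3))*161 = (-6 + 3)*161 = -3*161 = -483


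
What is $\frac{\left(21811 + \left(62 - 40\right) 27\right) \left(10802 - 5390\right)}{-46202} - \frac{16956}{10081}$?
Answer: $- \frac{611581862886}{232881181} \approx -2626.2$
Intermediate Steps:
$\frac{\left(21811 + \left(62 - 40\right) 27\right) \left(10802 - 5390\right)}{-46202} - \frac{16956}{10081} = \left(21811 + 22 \cdot 27\right) 5412 \left(- \frac{1}{46202}\right) - \frac{16956}{10081} = \left(21811 + 594\right) 5412 \left(- \frac{1}{46202}\right) - \frac{16956}{10081} = 22405 \cdot 5412 \left(- \frac{1}{46202}\right) - \frac{16956}{10081} = 121255860 \left(- \frac{1}{46202}\right) - \frac{16956}{10081} = - \frac{60627930}{23101} - \frac{16956}{10081} = - \frac{611581862886}{232881181}$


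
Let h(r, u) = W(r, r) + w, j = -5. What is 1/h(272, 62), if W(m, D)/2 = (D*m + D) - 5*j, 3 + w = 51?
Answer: 1/148610 ≈ 6.7290e-6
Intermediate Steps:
w = 48 (w = -3 + 51 = 48)
W(m, D) = 50 + 2*D + 2*D*m (W(m, D) = 2*((D*m + D) - 5*(-5)) = 2*((D + D*m) + 25) = 2*(25 + D + D*m) = 50 + 2*D + 2*D*m)
h(r, u) = 98 + 2*r + 2*r² (h(r, u) = (50 + 2*r + 2*r*r) + 48 = (50 + 2*r + 2*r²) + 48 = 98 + 2*r + 2*r²)
1/h(272, 62) = 1/(98 + 2*272 + 2*272²) = 1/(98 + 544 + 2*73984) = 1/(98 + 544 + 147968) = 1/148610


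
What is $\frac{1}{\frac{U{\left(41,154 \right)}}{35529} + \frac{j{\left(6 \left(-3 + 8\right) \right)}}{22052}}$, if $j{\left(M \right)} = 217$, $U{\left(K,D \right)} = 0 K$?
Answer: $\frac{22052}{217} \approx 101.62$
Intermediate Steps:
$U{\left(K,D \right)} = 0$
$\frac{1}{\frac{U{\left(41,154 \right)}}{35529} + \frac{j{\left(6 \left(-3 + 8\right) \right)}}{22052}} = \frac{1}{\frac{0}{35529} + \frac{217}{22052}} = \frac{1}{0 \cdot \frac{1}{35529} + 217 \cdot \frac{1}{22052}} = \frac{1}{0 + \frac{217}{22052}} = \frac{1}{\frac{217}{22052}} = \frac{22052}{217}$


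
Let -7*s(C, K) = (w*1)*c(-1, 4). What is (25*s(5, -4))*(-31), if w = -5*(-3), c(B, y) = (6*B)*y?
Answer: -279000/7 ≈ -39857.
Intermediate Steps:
c(B, y) = 6*B*y
w = 15
s(C, K) = 360/7 (s(C, K) = -15*1*6*(-1)*4/7 = -15*(-24)/7 = -⅐*(-360) = 360/7)
(25*s(5, -4))*(-31) = (25*(360/7))*(-31) = (9000/7)*(-31) = -279000/7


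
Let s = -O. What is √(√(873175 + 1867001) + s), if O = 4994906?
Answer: √(-4994906 + 12*√19029) ≈ 2234.6*I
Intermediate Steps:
s = -4994906 (s = -1*4994906 = -4994906)
√(√(873175 + 1867001) + s) = √(√(873175 + 1867001) - 4994906) = √(√2740176 - 4994906) = √(12*√19029 - 4994906) = √(-4994906 + 12*√19029)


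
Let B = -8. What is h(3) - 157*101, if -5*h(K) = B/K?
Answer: -237847/15 ≈ -15856.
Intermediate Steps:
h(K) = 8/(5*K) (h(K) = -(-8)/(5*K) = 8/(5*K))
h(3) - 157*101 = (8/5)/3 - 157*101 = (8/5)*(1/3) - 15857 = 8/15 - 15857 = -237847/15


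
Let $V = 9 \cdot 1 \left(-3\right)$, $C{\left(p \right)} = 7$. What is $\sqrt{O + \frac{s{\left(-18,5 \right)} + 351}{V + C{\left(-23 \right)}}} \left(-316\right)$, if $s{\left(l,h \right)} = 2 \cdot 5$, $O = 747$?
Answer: $- \frac{158 \sqrt{72895}}{5} \approx -8531.7$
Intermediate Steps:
$s{\left(l,h \right)} = 10$
$V = -27$ ($V = 9 \left(-3\right) = -27$)
$\sqrt{O + \frac{s{\left(-18,5 \right)} + 351}{V + C{\left(-23 \right)}}} \left(-316\right) = \sqrt{747 + \frac{10 + 351}{-27 + 7}} \left(-316\right) = \sqrt{747 + \frac{361}{-20}} \left(-316\right) = \sqrt{747 + 361 \left(- \frac{1}{20}\right)} \left(-316\right) = \sqrt{747 - \frac{361}{20}} \left(-316\right) = \sqrt{\frac{14579}{20}} \left(-316\right) = \frac{\sqrt{72895}}{10} \left(-316\right) = - \frac{158 \sqrt{72895}}{5}$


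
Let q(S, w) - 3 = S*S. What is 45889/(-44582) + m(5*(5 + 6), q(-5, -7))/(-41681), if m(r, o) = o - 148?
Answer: -1907349569/1858222342 ≈ -1.0264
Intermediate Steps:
q(S, w) = 3 + S² (q(S, w) = 3 + S*S = 3 + S²)
m(r, o) = -148 + o
45889/(-44582) + m(5*(5 + 6), q(-5, -7))/(-41681) = 45889/(-44582) + (-148 + (3 + (-5)²))/(-41681) = 45889*(-1/44582) + (-148 + (3 + 25))*(-1/41681) = -45889/44582 + (-148 + 28)*(-1/41681) = -45889/44582 - 120*(-1/41681) = -45889/44582 + 120/41681 = -1907349569/1858222342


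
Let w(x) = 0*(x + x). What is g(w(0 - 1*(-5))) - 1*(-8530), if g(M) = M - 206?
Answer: 8324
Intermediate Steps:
w(x) = 0 (w(x) = 0*(2*x) = 0)
g(M) = -206 + M
g(w(0 - 1*(-5))) - 1*(-8530) = (-206 + 0) - 1*(-8530) = -206 + 8530 = 8324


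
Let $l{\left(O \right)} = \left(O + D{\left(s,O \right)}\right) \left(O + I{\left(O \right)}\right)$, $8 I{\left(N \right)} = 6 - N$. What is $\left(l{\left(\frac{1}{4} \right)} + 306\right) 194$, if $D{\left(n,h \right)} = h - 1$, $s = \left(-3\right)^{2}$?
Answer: $\frac{1896641}{32} \approx 59270.0$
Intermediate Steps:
$s = 9$
$D{\left(n,h \right)} = -1 + h$
$I{\left(N \right)} = \frac{3}{4} - \frac{N}{8}$ ($I{\left(N \right)} = \frac{6 - N}{8} = \frac{3}{4} - \frac{N}{8}$)
$l{\left(O \right)} = \left(-1 + 2 O\right) \left(\frac{3}{4} + \frac{7 O}{8}\right)$ ($l{\left(O \right)} = \left(O + \left(-1 + O\right)\right) \left(O - \left(- \frac{3}{4} + \frac{O}{8}\right)\right) = \left(-1 + 2 O\right) \left(\frac{3}{4} + \frac{7 O}{8}\right)$)
$\left(l{\left(\frac{1}{4} \right)} + 306\right) 194 = \left(\left(- \frac{3}{4} + \frac{5}{8 \cdot 4} + \frac{7 \left(\frac{1}{4}\right)^{2}}{4}\right) + 306\right) 194 = \left(\left(- \frac{3}{4} + \frac{5}{8} \cdot \frac{1}{4} + \frac{7}{4 \cdot 16}\right) + 306\right) 194 = \left(\left(- \frac{3}{4} + \frac{5}{32} + \frac{7}{4} \cdot \frac{1}{16}\right) + 306\right) 194 = \left(\left(- \frac{3}{4} + \frac{5}{32} + \frac{7}{64}\right) + 306\right) 194 = \left(- \frac{31}{64} + 306\right) 194 = \frac{19553}{64} \cdot 194 = \frac{1896641}{32}$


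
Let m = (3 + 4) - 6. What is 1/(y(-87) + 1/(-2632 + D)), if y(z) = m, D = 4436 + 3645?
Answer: 5449/5450 ≈ 0.99982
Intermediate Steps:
D = 8081
m = 1 (m = 7 - 6 = 1)
y(z) = 1
1/(y(-87) + 1/(-2632 + D)) = 1/(1 + 1/(-2632 + 8081)) = 1/(1 + 1/5449) = 1/(5450/5449) = 5449/5450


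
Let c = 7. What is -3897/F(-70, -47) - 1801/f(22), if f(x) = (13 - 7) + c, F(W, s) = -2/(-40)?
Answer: -1015021/13 ≈ -78079.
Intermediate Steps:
F(W, s) = 1/20 (F(W, s) = -2*(-1/40) = 1/20)
f(x) = 13 (f(x) = (13 - 7) + 7 = 6 + 7 = 13)
-3897/F(-70, -47) - 1801/f(22) = -3897/1/20 - 1801/13 = -3897*20 - 1801*1/13 = -77940 - 1801/13 = -1015021/13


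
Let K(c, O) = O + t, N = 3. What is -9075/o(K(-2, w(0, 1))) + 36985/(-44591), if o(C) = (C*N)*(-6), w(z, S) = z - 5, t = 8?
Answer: 134222045/802638 ≈ 167.23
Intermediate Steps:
w(z, S) = -5 + z
K(c, O) = 8 + O (K(c, O) = O + 8 = 8 + O)
o(C) = -18*C (o(C) = (C*3)*(-6) = (3*C)*(-6) = -18*C)
-9075/o(K(-2, w(0, 1))) + 36985/(-44591) = -9075*(-1/(18*(8 + (-5 + 0)))) + 36985/(-44591) = -9075*(-1/(18*(8 - 5))) + 36985*(-1/44591) = -9075/((-18*3)) - 36985/44591 = -9075/(-54) - 36985/44591 = -9075*(-1/54) - 36985/44591 = 3025/18 - 36985/44591 = 134222045/802638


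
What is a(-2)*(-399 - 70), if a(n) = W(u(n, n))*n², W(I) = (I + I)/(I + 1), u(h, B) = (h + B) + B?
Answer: -22512/5 ≈ -4502.4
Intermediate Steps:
u(h, B) = h + 2*B (u(h, B) = (B + h) + B = h + 2*B)
W(I) = 2*I/(1 + I) (W(I) = (2*I)/(1 + I) = 2*I/(1 + I))
a(n) = 6*n³/(1 + 3*n) (a(n) = (2*(n + 2*n)/(1 + (n + 2*n)))*n² = (2*(3*n)/(1 + 3*n))*n² = (6*n/(1 + 3*n))*n² = 6*n³/(1 + 3*n))
a(-2)*(-399 - 70) = (6*(-2)³/(1 + 3*(-2)))*(-399 - 70) = (6*(-8)/(1 - 6))*(-469) = (6*(-8)/(-5))*(-469) = (6*(-8)*(-⅕))*(-469) = (48/5)*(-469) = -22512/5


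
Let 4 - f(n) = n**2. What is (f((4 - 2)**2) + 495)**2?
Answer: 233289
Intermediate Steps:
f(n) = 4 - n**2
(f((4 - 2)**2) + 495)**2 = ((4 - ((4 - 2)**2)**2) + 495)**2 = ((4 - (2**2)**2) + 495)**2 = ((4 - 1*4**2) + 495)**2 = ((4 - 1*16) + 495)**2 = ((4 - 16) + 495)**2 = (-12 + 495)**2 = 483**2 = 233289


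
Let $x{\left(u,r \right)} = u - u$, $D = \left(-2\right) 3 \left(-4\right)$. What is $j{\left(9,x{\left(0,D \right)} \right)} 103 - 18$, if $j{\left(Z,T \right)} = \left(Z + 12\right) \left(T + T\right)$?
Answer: $-18$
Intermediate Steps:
$D = 24$ ($D = \left(-6\right) \left(-4\right) = 24$)
$x{\left(u,r \right)} = 0$
$j{\left(Z,T \right)} = 2 T \left(12 + Z\right)$ ($j{\left(Z,T \right)} = \left(12 + Z\right) 2 T = 2 T \left(12 + Z\right)$)
$j{\left(9,x{\left(0,D \right)} \right)} 103 - 18 = 2 \cdot 0 \left(12 + 9\right) 103 - 18 = 2 \cdot 0 \cdot 21 \cdot 103 - 18 = 0 \cdot 103 - 18 = 0 - 18 = -18$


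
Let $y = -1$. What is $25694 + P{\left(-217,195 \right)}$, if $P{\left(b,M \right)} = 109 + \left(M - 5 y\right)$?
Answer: $26003$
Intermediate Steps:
$P{\left(b,M \right)} = 114 + M$ ($P{\left(b,M \right)} = 109 + \left(M - -5\right) = 109 + \left(M + 5\right) = 109 + \left(5 + M\right) = 114 + M$)
$25694 + P{\left(-217,195 \right)} = 25694 + \left(114 + 195\right) = 25694 + 309 = 26003$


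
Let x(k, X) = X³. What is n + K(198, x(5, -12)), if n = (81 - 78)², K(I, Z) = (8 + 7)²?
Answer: 234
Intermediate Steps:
K(I, Z) = 225 (K(I, Z) = 15² = 225)
n = 9 (n = 3² = 9)
n + K(198, x(5, -12)) = 9 + 225 = 234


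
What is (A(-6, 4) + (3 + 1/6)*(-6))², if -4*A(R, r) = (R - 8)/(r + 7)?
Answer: 168921/484 ≈ 349.01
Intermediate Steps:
A(R, r) = -(-8 + R)/(4*(7 + r)) (A(R, r) = -(R - 8)/(4*(r + 7)) = -(-8 + R)/(4*(7 + r)))
(A(-6, 4) + (3 + 1/6)*(-6))² = ((8 - 1*(-6))/(4*(7 + 4)) + (3 + 1/6)*(-6))² = ((¼)*(8 + 6)/11 + (3 + ⅙)*(-6))² = ((¼)*(1/11)*14 + (19/6)*(-6))² = (7/22 - 19)² = (-411/22)² = 168921/484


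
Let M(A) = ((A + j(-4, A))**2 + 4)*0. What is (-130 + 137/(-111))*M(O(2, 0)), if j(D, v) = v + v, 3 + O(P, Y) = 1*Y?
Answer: 0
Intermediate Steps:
O(P, Y) = -3 + Y (O(P, Y) = -3 + 1*Y = -3 + Y)
j(D, v) = 2*v
M(A) = 0 (M(A) = ((A + 2*A)**2 + 4)*0 = ((3*A)**2 + 4)*0 = (9*A**2 + 4)*0 = (4 + 9*A**2)*0 = 0)
(-130 + 137/(-111))*M(O(2, 0)) = (-130 + 137/(-111))*0 = (-130 + 137*(-1/111))*0 = (-130 - 137/111)*0 = -14567/111*0 = 0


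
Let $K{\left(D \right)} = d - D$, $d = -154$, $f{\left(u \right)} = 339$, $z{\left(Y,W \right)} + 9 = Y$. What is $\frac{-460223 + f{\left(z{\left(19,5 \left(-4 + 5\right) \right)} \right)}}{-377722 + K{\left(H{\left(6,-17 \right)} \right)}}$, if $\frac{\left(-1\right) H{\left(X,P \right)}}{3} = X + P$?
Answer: $\frac{459884}{377909} \approx 1.2169$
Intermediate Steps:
$z{\left(Y,W \right)} = -9 + Y$
$H{\left(X,P \right)} = - 3 P - 3 X$ ($H{\left(X,P \right)} = - 3 \left(X + P\right) = - 3 \left(P + X\right) = - 3 P - 3 X$)
$K{\left(D \right)} = -154 - D$
$\frac{-460223 + f{\left(z{\left(19,5 \left(-4 + 5\right) \right)} \right)}}{-377722 + K{\left(H{\left(6,-17 \right)} \right)}} = \frac{-460223 + 339}{-377722 - \left(154 - 18 + 51\right)} = - \frac{459884}{-377722 - 187} = - \frac{459884}{-377909} = \left(-459884\right) \left(- \frac{1}{377909}\right) = \frac{459884}{377909}$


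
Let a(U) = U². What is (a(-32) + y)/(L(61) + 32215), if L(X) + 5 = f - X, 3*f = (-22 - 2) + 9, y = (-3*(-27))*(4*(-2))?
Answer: 47/4018 ≈ 0.011697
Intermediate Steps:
y = -648 (y = 81*(-8) = -648)
f = -5 (f = ((-22 - 2) + 9)/3 = (-24 + 9)/3 = (⅓)*(-15) = -5)
L(X) = -10 - X (L(X) = -5 + (-5 - X) = -10 - X)
(a(-32) + y)/(L(61) + 32215) = ((-32)² - 648)/((-10 - 1*61) + 32215) = (1024 - 648)/((-10 - 61) + 32215) = 376/(-71 + 32215) = 376/32144 = 376*(1/32144) = 47/4018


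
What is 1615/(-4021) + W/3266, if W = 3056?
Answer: 3506793/6566293 ≈ 0.53406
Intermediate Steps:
1615/(-4021) + W/3266 = 1615/(-4021) + 3056/3266 = 1615*(-1/4021) + 3056*(1/3266) = -1615/4021 + 1528/1633 = 3506793/6566293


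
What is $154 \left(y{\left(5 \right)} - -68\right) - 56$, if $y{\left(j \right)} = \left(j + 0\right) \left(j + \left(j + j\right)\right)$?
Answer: $21966$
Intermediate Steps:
$y{\left(j \right)} = 3 j^{2}$ ($y{\left(j \right)} = j \left(j + 2 j\right) = j 3 j = 3 j^{2}$)
$154 \left(y{\left(5 \right)} - -68\right) - 56 = 154 \left(3 \cdot 5^{2} - -68\right) - 56 = 154 \left(3 \cdot 25 + 68\right) - 56 = 154 \left(75 + 68\right) - 56 = 154 \cdot 143 - 56 = 22022 - 56 = 21966$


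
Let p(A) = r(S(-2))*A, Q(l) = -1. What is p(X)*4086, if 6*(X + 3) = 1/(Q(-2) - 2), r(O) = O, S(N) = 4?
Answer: -49940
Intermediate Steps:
X = -55/18 (X = -3 + 1/(6*(-1 - 2)) = -3 + (1/6)/(-3) = -3 + (1/6)*(-1/3) = -3 - 1/18 = -55/18 ≈ -3.0556)
p(A) = 4*A
p(X)*4086 = (4*(-55/18))*4086 = -110/9*4086 = -49940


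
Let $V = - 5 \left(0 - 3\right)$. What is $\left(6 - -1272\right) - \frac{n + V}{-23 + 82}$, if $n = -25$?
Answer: $\frac{75412}{59} \approx 1278.2$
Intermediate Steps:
$V = 15$ ($V = \left(-5\right) \left(-3\right) = 15$)
$\left(6 - -1272\right) - \frac{n + V}{-23 + 82} = \left(6 - -1272\right) - \frac{-25 + 15}{-23 + 82} = \left(6 + 1272\right) - \frac{1}{59} \left(-10\right) = 1278 - \frac{1}{59} \left(-10\right) = 1278 - - \frac{10}{59} = 1278 + \frac{10}{59} = \frac{75412}{59}$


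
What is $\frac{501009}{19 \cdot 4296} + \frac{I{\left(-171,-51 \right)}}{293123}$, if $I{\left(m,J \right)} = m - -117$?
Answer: $\frac{48950951137}{7975290584} \approx 6.1378$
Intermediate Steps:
$I{\left(m,J \right)} = 117 + m$ ($I{\left(m,J \right)} = m + 117 = 117 + m$)
$\frac{501009}{19 \cdot 4296} + \frac{I{\left(-171,-51 \right)}}{293123} = \frac{501009}{19 \cdot 4296} + \frac{117 - 171}{293123} = \frac{501009}{81624} - \frac{54}{293123} = 501009 \cdot \frac{1}{81624} - \frac{54}{293123} = \frac{167003}{27208} - \frac{54}{293123} = \frac{48950951137}{7975290584}$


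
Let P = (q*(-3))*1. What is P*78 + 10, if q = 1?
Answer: -224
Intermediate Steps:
P = -3 (P = (1*(-3))*1 = -3*1 = -3)
P*78 + 10 = -3*78 + 10 = -234 + 10 = -224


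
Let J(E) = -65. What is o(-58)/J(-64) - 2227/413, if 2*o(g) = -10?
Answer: -28538/5369 ≈ -5.3153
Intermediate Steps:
o(g) = -5 (o(g) = (1/2)*(-10) = -5)
o(-58)/J(-64) - 2227/413 = -5/(-65) - 2227/413 = -5*(-1/65) - 2227*1/413 = 1/13 - 2227/413 = -28538/5369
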